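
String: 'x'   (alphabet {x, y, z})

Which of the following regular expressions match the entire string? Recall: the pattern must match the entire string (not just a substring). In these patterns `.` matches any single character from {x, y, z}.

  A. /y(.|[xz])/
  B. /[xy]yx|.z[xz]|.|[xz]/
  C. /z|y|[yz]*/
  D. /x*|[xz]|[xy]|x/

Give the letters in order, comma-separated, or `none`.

A → no match — must start with 'y'
B → match
C → no match
D → match

B, D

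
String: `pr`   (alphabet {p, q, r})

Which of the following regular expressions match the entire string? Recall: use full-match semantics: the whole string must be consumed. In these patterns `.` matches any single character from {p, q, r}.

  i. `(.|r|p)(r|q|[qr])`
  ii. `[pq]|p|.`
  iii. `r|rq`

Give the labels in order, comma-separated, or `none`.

i → match
ii → no match
iii → no match

i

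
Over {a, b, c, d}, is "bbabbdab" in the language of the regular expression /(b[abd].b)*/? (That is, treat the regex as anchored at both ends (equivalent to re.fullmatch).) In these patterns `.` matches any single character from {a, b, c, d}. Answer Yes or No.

Yes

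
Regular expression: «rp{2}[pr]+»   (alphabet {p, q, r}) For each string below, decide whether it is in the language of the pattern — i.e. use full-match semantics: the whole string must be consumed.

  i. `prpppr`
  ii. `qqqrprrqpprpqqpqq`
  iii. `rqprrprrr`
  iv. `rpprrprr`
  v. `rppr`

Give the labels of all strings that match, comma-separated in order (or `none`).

iv, v

i → no match — must start with `rp`
ii → no match — must start with `rp`
iii → no match — must start with `rp`
iv → match
v → match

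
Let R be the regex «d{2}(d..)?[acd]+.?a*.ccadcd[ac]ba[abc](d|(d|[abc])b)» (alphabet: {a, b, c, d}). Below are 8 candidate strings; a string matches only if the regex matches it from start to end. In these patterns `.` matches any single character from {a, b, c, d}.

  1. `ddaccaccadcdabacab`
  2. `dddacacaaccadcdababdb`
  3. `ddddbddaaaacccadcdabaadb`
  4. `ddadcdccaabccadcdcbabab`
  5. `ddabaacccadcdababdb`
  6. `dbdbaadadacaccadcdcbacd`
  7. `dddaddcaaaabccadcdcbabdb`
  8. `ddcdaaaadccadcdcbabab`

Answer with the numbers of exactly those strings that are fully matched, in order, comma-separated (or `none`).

1, 2, 3, 4, 5, 7, 8

1 → match
2 → match
3 → match
4 → match
5 → match
6 → no match
7 → match
8 → match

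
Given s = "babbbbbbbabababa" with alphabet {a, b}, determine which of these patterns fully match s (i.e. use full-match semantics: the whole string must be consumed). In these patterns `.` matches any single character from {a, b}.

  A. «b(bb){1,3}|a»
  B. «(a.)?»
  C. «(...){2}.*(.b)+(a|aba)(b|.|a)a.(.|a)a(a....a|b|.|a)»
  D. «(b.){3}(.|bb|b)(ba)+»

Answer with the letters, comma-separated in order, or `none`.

D

A → no match
B → no match
C → no match
D → match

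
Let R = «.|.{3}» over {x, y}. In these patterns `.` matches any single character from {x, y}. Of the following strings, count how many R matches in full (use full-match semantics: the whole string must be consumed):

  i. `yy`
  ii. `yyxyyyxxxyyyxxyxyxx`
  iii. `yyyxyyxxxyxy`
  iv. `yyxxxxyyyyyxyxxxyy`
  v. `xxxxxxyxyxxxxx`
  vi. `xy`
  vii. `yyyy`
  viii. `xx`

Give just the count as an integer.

0

i → no match
ii → no match
iii → no match
iv → no match
v → no match
vi → no match
vii → no match
viii → no match
Total matched: 0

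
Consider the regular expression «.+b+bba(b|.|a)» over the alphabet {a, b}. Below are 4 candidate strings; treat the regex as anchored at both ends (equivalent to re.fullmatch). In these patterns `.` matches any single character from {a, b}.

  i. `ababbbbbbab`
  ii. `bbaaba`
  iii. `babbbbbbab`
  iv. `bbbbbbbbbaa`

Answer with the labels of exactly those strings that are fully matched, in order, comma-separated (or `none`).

i → match
ii → no match
iii → match
iv → match

i, iii, iv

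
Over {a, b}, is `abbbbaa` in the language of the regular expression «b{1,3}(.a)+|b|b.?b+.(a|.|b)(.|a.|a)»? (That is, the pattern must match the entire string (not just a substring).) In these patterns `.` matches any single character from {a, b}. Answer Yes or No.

No

Every match must start with `b`, but `abbbbaa` does not.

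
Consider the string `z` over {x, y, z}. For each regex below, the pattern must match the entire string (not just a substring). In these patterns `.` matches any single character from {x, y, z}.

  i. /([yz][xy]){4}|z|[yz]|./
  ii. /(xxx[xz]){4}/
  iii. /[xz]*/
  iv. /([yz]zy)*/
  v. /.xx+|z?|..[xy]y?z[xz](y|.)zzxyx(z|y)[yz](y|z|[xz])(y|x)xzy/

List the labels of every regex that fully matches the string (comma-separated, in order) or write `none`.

i → match
ii → no match — must start with `xxx`
iii → match
iv → no match
v → match

i, iii, v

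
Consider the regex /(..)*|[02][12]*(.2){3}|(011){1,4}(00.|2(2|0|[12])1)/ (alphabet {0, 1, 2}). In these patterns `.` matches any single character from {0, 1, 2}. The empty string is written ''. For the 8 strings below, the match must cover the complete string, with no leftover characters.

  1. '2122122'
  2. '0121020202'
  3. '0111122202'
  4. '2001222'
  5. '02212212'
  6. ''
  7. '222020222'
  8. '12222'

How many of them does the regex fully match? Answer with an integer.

5

1 → no match
2 → match
3 → match
4 → no match
5 → match
6 → match
7 → match
8 → no match
Total matched: 5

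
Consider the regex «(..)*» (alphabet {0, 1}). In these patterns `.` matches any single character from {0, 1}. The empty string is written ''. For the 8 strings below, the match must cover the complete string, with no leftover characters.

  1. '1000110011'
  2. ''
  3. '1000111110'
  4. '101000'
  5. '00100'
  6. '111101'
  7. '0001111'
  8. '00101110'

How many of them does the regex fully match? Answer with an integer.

6

1 → match
2 → match
3 → match
4 → match
5 → no match
6 → match
7 → no match
8 → match
Total matched: 6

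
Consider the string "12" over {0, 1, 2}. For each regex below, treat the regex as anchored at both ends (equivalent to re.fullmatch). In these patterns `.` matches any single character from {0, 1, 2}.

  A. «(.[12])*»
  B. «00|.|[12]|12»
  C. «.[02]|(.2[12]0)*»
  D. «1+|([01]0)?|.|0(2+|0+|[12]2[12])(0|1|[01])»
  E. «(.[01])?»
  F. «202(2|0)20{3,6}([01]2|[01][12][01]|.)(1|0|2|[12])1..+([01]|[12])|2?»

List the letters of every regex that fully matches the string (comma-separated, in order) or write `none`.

A → match
B → match
C → match
D → no match
E → no match
F → no match

A, B, C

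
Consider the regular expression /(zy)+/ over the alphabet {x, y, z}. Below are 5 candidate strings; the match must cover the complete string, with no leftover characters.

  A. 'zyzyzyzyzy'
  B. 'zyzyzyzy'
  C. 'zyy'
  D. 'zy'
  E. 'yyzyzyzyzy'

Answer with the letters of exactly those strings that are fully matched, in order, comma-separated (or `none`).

A. 'zyzyzyzyzy' → match
B. 'zyzyzyzy' → match
C. 'zyy' → no match — must end with 'zy'
D. 'zy' → match
E. 'yyzyzyzyzy' → no match — must start with 'zy'

A, B, D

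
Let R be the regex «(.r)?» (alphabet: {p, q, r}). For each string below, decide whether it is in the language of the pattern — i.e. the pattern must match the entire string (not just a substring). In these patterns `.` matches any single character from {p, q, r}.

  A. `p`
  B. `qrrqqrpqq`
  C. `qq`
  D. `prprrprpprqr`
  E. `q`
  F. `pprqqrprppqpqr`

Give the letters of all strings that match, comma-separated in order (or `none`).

none

A → no match
B → no match
C → no match
D → no match
E → no match
F → no match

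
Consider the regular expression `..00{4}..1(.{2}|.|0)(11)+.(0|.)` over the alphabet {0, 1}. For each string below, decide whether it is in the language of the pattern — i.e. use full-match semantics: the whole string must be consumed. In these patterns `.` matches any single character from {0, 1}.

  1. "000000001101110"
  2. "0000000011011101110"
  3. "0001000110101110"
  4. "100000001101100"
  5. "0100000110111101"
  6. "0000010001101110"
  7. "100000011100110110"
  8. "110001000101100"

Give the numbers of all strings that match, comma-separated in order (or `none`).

1, 4

1 → match
2 → no match
3 → no match
4 → match
5 → no match
6 → no match
7 → no match
8 → no match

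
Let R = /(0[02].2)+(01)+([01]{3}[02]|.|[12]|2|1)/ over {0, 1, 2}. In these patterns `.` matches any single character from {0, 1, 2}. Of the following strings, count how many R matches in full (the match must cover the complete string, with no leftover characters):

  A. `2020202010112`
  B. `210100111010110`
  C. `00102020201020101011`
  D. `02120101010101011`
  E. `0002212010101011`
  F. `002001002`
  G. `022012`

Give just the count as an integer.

1

A → no match — must start with `0`
B → no match — must start with `0`
C → no match
D → match
E → no match
F → no match
G → no match
Total matched: 1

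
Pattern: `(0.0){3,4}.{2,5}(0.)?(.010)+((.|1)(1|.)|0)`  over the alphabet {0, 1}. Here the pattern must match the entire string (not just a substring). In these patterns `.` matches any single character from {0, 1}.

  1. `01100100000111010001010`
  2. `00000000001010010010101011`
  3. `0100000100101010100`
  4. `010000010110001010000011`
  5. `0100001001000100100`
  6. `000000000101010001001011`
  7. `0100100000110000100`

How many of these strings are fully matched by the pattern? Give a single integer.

3

1 → no match
2 → match
3 → match
4 → no match
5 → no match
6 → no match
7 → match
Total matched: 3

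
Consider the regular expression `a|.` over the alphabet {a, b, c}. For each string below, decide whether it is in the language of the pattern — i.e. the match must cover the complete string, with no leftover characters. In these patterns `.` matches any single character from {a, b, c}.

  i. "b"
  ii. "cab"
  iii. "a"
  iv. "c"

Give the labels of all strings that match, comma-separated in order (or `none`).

i → match
ii → no match
iii → match
iv → match

i, iii, iv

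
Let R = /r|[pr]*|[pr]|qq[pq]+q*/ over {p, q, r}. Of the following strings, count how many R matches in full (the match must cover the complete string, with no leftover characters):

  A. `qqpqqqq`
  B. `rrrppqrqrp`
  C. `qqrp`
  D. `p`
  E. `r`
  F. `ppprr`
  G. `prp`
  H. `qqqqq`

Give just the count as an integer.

A → match
B → no match
C → no match
D → match
E → match
F → match
G → match
H → match
Total matched: 6

6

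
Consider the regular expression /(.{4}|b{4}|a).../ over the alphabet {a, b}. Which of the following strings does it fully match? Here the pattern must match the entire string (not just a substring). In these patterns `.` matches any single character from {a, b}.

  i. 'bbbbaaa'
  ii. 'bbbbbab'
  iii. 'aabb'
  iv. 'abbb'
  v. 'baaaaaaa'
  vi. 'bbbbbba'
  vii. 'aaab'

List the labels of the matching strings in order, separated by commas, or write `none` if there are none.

i → match
ii → match
iii → match
iv → match
v → no match
vi → match
vii → match

i, ii, iii, iv, vi, vii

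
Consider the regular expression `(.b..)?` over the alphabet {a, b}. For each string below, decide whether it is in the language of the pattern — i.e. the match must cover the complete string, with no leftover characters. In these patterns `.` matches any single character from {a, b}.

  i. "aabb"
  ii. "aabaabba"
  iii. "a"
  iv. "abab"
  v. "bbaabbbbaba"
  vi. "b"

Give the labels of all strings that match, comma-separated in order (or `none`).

i. "aabb" → no match
ii. "aabaabba" → no match
iii. "a" → no match
iv. "abab" → match
v. "bbaabbbbaba" → no match
vi. "b" → no match

iv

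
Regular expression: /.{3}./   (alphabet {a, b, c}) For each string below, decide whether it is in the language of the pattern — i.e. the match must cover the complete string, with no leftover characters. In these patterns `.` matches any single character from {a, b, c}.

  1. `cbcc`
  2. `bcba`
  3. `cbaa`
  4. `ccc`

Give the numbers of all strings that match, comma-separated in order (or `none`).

1, 2, 3

1 → match
2 → match
3 → match
4 → no match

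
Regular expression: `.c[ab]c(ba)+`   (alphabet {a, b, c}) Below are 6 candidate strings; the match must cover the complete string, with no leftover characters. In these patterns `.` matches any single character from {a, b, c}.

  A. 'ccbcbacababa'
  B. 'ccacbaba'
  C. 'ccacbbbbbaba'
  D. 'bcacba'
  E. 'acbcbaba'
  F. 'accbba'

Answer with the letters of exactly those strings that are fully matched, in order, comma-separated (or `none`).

B, D, E

A. 'ccbcbacababa' → no match
B. 'ccacbaba' → match
C. 'ccacbbbbbaba' → no match
D. 'bcacba' → match
E. 'acbcbaba' → match
F. 'accbba' → no match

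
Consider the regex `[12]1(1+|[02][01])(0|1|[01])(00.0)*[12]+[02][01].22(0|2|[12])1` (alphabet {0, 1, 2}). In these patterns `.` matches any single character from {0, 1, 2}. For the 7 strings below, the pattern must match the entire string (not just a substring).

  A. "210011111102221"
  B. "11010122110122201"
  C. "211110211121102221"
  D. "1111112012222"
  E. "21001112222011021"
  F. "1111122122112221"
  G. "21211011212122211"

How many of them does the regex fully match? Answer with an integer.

2

A → no match
B → match
C → no match
D → no match — must end with "1"
E → no match
F → match
G → no match
Total matched: 2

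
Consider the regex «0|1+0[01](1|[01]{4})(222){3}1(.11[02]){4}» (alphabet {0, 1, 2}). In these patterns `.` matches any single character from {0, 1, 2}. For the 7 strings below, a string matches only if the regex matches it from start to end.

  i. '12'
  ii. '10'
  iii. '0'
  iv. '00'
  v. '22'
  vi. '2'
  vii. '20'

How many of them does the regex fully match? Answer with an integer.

1

i → no match
ii → no match
iii → match
iv → no match
v → no match
vi → no match
vii → no match
Total matched: 1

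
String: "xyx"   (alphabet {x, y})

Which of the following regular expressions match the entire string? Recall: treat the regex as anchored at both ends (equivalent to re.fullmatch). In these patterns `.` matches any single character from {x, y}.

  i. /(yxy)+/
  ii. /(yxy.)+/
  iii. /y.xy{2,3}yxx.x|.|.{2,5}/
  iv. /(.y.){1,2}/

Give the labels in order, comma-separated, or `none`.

i → no match — must start with "yxy"
ii → no match — must start with "yxy"
iii → match
iv → match

iii, iv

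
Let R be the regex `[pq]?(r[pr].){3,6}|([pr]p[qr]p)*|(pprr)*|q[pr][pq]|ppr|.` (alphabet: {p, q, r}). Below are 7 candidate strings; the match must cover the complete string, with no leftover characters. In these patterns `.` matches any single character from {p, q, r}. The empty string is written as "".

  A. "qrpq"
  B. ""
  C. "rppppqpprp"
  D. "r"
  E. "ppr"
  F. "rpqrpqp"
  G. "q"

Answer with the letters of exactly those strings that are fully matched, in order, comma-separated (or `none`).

B, D, E, G

A → no match
B → match
C → no match
D → match
E → match
F → no match
G → match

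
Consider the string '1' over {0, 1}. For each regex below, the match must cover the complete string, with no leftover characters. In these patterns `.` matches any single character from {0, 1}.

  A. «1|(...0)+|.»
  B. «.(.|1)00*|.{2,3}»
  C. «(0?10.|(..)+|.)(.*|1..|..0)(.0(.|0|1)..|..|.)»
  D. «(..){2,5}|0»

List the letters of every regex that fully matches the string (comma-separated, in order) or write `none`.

A → match
B → no match
C → no match
D → no match

A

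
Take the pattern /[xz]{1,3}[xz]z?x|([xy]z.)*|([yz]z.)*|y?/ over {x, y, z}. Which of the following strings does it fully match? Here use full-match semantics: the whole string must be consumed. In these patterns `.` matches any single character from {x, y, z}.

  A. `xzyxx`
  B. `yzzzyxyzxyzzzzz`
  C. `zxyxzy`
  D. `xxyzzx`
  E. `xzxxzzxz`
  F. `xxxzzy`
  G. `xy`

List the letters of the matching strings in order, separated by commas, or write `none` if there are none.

A → no match
B → no match
C → no match
D → no match
E → no match
F → no match
G → no match

none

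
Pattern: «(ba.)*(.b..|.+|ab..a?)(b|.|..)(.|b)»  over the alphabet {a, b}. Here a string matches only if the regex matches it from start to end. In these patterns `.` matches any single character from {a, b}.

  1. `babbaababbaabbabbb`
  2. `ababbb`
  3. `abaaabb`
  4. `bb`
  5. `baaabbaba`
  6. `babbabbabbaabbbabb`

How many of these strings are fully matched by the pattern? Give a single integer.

5

1 → match
2 → match
3 → match
4 → no match
5 → match
6 → match
Total matched: 5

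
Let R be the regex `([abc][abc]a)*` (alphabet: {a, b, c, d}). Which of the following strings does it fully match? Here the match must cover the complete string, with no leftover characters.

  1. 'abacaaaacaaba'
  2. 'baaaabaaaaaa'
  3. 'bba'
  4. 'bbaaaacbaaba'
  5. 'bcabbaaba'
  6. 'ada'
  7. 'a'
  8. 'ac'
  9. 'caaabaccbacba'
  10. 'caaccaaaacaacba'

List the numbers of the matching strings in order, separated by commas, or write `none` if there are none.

3, 4, 5, 10

1 → no match
2 → no match
3 → match
4 → match
5 → match
6 → no match
7 → no match
8 → no match
9 → no match
10 → match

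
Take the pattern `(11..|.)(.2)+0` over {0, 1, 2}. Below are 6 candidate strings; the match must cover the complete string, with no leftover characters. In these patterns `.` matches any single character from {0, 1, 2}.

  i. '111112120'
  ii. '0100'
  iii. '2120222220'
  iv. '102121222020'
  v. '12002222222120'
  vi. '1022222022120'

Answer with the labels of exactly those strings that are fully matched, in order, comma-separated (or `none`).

i → match
ii → no match — must end with '20'
iii → match
iv → match
v → no match
vi → no match

i, iii, iv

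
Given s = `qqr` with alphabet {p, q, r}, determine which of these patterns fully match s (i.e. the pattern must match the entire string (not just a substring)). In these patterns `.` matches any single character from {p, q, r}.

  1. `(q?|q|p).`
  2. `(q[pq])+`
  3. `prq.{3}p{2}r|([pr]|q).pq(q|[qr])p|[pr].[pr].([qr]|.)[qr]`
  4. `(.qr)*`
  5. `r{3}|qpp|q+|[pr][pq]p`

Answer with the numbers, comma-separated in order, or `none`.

1 → no match
2 → no match
3 → no match
4 → match
5 → no match

4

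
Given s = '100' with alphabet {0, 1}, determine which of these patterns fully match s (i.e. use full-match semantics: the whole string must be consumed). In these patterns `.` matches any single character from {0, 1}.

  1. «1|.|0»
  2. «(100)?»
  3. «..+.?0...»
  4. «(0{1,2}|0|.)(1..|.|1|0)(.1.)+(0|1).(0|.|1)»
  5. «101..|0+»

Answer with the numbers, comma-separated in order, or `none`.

1 → no match
2 → match
3 → no match
4 → no match
5 → no match

2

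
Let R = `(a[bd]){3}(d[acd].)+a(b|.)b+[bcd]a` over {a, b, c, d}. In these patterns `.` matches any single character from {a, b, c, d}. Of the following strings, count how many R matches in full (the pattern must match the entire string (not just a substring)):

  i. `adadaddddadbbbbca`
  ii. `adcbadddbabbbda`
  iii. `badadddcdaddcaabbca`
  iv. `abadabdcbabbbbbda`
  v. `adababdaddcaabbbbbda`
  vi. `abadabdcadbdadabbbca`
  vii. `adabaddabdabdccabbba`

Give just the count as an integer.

i → match
ii → no match
iii → no match — must start with `a`
iv → match
v → match
vi → no match
vii → match
Total matched: 4

4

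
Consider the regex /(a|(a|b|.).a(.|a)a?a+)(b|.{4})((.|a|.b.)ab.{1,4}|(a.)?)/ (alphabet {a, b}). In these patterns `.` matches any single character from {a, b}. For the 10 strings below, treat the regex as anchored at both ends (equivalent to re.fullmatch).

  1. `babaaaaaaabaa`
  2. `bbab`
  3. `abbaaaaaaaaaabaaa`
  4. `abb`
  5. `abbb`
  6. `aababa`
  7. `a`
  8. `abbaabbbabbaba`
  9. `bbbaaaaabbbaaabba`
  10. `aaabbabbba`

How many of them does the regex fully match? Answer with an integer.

1 → no match
2 → no match
3 → no match
4 → no match
5 → no match
6 → no match
7 → no match
8 → match
9 → no match
10 → no match
Total matched: 1

1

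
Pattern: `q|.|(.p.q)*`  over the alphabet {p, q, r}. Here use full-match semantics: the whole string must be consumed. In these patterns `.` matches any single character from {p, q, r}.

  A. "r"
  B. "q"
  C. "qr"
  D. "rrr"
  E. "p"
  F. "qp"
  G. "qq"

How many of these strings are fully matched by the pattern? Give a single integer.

3

A. "r" → match
B. "q" → match
C. "qr" → no match
D. "rrr" → no match
E. "p" → match
F. "qp" → no match
G. "qq" → no match
Total matched: 3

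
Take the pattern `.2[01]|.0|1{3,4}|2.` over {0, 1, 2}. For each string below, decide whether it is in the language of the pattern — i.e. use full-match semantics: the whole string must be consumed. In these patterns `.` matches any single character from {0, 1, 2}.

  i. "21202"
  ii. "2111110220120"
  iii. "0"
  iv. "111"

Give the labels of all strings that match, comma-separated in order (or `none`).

iv

i. "21202" → no match
ii → no match
iii. "0" → no match
iv. "111" → match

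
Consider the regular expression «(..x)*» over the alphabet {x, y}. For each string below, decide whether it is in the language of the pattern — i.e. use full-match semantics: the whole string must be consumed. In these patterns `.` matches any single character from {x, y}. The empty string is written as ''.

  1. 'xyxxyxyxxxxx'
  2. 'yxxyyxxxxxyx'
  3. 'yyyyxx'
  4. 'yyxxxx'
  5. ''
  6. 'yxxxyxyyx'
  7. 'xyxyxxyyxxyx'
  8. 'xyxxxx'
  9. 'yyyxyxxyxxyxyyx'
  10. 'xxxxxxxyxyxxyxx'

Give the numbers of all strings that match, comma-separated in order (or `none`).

1, 2, 4, 5, 6, 7, 8, 10

1 → match
2 → match
3 → no match
4 → match
5 → match
6 → match
7 → match
8 → match
9 → no match
10 → match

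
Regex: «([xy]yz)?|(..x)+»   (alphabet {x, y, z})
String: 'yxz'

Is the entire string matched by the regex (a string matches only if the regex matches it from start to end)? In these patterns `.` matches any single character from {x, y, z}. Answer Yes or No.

No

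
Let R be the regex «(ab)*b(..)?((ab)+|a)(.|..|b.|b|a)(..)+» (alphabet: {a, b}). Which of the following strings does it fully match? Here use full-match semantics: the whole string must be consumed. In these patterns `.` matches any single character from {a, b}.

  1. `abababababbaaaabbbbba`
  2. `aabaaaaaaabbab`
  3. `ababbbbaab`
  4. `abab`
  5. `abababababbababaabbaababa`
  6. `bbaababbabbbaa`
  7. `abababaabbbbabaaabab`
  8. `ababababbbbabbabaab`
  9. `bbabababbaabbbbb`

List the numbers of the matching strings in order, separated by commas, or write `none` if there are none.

1, 5, 6, 8

1 → match
2 → no match
3 → no match
4 → no match
5 → match
6 → match
7 → no match
8 → match
9 → no match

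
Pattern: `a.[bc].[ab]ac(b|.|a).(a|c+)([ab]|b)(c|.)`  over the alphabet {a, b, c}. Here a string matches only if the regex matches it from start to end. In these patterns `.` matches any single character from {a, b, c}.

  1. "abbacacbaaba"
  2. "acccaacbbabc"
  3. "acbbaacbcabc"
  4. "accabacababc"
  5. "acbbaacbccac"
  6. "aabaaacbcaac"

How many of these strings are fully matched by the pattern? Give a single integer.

5

1 → no match
2 → match
3 → match
4 → match
5 → match
6 → match
Total matched: 5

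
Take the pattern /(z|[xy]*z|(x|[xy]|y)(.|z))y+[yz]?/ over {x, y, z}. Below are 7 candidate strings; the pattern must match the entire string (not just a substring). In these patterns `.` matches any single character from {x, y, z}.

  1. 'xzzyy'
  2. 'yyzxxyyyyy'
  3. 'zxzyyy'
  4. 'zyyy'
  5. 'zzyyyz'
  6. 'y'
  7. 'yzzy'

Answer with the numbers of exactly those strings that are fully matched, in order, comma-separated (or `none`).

1 → no match
2 → no match
3 → no match
4 → match
5 → no match
6 → no match
7 → no match

4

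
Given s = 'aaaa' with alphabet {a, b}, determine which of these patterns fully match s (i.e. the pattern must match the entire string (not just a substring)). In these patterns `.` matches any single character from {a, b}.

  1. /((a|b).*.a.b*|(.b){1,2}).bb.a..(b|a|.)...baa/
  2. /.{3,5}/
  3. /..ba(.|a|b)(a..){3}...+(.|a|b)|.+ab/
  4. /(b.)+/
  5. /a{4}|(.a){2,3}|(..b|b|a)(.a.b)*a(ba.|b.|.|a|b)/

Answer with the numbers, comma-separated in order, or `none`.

2, 5

1 → no match — must end with 'baa'
2 → match
3 → no match
4 → no match — must start with 'b'
5 → match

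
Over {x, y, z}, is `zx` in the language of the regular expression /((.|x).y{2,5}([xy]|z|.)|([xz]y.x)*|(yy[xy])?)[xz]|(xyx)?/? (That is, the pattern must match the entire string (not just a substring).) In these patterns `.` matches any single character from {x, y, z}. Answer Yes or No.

No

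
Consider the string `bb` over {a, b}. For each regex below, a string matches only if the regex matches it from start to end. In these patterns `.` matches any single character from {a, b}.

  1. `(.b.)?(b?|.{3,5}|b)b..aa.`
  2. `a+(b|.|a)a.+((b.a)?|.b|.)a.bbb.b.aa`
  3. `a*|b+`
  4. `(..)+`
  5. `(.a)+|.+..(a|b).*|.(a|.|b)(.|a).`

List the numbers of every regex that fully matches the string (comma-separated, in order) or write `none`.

3, 4

1 → no match
2 → no match — must start with `a`
3 → match
4 → match
5 → no match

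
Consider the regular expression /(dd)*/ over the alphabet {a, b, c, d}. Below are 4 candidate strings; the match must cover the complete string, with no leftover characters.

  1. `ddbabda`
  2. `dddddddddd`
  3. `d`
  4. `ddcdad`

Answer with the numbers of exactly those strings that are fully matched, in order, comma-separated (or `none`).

2

1 → no match
2 → match
3 → no match
4 → no match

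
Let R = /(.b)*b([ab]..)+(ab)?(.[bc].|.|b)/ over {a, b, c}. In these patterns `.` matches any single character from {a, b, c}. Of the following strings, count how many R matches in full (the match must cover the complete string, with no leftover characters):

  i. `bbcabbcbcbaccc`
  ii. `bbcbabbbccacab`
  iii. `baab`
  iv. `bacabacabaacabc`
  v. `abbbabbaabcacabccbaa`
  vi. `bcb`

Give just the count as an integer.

i → match
ii → match
iii → no match
iv → no match
v → no match
vi → no match
Total matched: 2

2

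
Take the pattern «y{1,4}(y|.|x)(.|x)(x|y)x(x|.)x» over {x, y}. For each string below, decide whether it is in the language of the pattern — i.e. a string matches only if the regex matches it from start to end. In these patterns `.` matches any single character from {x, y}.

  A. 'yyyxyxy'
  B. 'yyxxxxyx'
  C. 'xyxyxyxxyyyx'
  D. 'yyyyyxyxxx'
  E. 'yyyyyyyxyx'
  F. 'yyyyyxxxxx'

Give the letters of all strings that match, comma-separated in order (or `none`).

B, D, E, F

A → no match — must end with 'x'
B → match
C → no match — must start with 'y'
D → match
E → match
F → match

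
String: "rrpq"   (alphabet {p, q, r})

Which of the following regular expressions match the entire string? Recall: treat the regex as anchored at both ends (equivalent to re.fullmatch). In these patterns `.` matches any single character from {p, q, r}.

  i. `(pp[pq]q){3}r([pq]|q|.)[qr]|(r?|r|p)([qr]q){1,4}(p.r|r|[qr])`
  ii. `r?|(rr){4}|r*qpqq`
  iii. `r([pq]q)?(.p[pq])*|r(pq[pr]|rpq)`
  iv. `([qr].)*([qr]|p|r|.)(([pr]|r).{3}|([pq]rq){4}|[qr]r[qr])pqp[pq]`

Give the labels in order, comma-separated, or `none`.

iii

i → no match
ii → no match
iii → match
iv → no match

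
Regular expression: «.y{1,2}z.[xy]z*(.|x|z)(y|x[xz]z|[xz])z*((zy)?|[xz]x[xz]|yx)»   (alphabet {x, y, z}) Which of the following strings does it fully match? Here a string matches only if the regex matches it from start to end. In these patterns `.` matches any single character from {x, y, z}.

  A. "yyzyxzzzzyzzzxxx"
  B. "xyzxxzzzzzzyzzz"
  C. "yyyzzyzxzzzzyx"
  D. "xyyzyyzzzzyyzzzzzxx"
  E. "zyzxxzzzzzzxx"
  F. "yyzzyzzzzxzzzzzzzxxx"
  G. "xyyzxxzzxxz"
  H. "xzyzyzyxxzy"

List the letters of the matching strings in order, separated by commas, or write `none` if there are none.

A → match
B → match
C → match
D → match
E → match
F → match
G → match
H → no match

A, B, C, D, E, F, G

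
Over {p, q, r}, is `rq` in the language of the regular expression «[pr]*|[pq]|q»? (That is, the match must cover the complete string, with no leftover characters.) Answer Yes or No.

No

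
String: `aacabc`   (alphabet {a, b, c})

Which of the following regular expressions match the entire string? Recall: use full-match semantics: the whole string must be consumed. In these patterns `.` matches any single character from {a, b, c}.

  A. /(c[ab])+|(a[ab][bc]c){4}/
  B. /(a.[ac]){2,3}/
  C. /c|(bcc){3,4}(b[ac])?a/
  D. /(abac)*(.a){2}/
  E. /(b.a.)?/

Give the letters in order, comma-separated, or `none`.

B

A → no match
B → match
C → no match
D → no match — must end with `a`
E → no match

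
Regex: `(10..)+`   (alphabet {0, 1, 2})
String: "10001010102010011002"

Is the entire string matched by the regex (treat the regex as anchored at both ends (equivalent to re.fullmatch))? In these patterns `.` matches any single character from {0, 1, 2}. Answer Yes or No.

Yes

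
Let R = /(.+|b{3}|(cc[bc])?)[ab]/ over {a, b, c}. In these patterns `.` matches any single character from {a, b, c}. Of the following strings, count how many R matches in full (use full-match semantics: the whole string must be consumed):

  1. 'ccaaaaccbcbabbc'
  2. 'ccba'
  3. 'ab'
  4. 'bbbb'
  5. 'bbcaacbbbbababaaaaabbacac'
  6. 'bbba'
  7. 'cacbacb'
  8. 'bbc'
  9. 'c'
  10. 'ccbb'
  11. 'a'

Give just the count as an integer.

1 → no match
2 → match
3 → match
4 → match
5 → no match
6 → match
7 → match
8 → no match
9 → no match
10 → match
11 → match
Total matched: 7

7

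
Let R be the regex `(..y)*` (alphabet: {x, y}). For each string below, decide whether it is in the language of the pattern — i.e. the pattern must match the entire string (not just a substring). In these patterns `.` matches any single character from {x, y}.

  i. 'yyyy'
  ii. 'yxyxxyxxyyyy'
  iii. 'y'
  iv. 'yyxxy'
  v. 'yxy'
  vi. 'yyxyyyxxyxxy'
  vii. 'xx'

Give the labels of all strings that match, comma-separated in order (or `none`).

ii, v

i → no match
ii → match
iii → no match
iv → no match
v → match
vi → no match
vii → no match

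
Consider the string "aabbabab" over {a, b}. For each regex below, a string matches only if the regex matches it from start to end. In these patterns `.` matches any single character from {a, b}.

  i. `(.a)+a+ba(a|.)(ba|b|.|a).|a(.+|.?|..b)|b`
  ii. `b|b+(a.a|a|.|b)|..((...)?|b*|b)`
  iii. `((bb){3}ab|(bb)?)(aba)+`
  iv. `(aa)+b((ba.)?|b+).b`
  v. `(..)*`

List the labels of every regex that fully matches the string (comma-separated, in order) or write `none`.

i → match
ii → no match
iii → no match — must end with "aba"
iv → match
v → match

i, iv, v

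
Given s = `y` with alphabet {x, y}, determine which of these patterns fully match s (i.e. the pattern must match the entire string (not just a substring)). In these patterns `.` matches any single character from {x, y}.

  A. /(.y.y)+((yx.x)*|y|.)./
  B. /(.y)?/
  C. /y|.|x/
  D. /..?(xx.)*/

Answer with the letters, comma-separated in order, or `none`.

A → no match
B → no match
C → match
D → match

C, D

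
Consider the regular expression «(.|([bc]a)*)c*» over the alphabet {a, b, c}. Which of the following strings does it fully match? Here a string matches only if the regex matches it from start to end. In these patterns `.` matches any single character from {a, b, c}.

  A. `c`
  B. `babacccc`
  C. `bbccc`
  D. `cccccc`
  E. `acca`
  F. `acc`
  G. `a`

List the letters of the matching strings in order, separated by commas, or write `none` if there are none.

A, B, D, F, G

A → match
B → match
C → no match
D → match
E → no match
F → match
G → match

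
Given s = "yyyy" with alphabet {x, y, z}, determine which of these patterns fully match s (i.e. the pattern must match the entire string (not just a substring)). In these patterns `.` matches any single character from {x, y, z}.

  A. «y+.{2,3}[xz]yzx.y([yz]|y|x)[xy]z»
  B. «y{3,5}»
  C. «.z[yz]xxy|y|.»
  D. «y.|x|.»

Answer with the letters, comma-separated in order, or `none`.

B

A → no match — must end with "z"
B → match
C → no match
D → no match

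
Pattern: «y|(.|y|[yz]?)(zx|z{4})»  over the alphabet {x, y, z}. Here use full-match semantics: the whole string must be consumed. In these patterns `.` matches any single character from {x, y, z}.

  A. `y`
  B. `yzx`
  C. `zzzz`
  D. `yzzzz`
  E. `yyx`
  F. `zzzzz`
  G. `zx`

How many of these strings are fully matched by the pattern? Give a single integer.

6

A → match
B → match
C → match
D → match
E → no match
F → match
G → match
Total matched: 6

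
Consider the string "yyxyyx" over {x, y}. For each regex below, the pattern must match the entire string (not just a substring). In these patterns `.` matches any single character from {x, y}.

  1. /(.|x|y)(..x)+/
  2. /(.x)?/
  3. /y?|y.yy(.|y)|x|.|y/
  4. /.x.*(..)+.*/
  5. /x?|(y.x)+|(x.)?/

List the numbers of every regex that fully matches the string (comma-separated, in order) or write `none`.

5

1 → no match
2 → no match
3 → no match
4 → no match
5 → match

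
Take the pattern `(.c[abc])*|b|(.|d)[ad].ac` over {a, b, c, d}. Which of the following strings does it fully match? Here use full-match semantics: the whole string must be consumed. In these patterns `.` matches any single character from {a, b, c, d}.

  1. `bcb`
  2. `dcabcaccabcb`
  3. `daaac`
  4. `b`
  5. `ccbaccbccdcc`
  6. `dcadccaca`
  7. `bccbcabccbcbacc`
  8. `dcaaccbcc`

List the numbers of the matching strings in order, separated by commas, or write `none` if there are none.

1 → match
2 → match
3 → match
4 → match
5 → match
6 → match
7 → match
8 → match

1, 2, 3, 4, 5, 6, 7, 8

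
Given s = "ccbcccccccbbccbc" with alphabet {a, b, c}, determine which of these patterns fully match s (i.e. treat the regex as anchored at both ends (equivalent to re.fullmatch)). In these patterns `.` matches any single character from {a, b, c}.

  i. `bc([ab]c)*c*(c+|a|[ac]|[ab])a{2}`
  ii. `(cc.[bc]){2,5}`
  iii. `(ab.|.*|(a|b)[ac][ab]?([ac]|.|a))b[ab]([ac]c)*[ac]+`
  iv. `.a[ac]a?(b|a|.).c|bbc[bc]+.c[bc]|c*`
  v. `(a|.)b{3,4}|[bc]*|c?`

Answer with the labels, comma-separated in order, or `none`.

ii, v

i → no match — must start with "bc"
ii → match
iii → no match
iv → no match
v → match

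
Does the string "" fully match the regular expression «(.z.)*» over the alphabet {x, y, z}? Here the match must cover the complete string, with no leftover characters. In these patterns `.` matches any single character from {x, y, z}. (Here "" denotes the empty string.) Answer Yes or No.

Yes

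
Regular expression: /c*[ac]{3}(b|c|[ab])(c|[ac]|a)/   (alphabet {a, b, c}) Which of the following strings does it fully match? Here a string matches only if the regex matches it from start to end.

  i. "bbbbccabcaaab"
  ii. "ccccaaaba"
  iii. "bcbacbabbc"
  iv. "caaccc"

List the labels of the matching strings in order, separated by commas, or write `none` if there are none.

i → no match
ii. "ccccaaaba" → match
iii. "bcbacbabbc" → no match
iv. "caaccc" → match

ii, iv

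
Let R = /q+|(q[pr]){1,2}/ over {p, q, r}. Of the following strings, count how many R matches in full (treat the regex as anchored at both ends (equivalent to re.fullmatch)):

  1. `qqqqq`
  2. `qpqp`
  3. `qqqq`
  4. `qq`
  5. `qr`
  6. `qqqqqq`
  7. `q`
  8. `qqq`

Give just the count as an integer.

1 → match
2 → match
3 → match
4 → match
5 → match
6 → match
7 → match
8 → match
Total matched: 8

8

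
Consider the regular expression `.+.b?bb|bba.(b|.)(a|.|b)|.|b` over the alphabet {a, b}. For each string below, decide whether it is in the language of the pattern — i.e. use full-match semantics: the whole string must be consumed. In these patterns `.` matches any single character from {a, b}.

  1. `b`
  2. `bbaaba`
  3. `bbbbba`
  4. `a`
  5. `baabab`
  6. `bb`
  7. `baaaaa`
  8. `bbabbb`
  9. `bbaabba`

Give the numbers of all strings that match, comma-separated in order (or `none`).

1, 2, 4, 8

1 → match
2 → match
3 → no match
4 → match
5 → no match
6 → no match
7 → no match
8 → match
9 → no match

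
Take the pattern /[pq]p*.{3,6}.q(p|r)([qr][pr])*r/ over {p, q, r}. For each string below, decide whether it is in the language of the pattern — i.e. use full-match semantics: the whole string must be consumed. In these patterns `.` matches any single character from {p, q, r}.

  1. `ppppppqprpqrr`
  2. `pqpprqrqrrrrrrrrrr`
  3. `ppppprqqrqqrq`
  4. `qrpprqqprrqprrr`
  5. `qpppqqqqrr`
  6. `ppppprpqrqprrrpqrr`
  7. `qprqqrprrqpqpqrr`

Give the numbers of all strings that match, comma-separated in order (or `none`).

1 → match
2 → match
3 → no match — must end with `r`
4 → match
5. `qpppqqqqrr` → match
6 → match
7 → match

1, 2, 4, 5, 6, 7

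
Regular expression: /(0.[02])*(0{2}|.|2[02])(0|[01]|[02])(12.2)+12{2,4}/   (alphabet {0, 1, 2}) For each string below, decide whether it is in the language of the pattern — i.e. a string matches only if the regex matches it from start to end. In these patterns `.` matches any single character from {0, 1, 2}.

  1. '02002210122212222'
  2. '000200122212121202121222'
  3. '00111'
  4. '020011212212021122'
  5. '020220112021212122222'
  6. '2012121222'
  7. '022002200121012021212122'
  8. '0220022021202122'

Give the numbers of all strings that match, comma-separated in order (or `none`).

1 → match
2 → no match
3 → no match — must end with '2'
4 → no match
5 → no match
6 → match
7 → no match
8 → match

1, 6, 8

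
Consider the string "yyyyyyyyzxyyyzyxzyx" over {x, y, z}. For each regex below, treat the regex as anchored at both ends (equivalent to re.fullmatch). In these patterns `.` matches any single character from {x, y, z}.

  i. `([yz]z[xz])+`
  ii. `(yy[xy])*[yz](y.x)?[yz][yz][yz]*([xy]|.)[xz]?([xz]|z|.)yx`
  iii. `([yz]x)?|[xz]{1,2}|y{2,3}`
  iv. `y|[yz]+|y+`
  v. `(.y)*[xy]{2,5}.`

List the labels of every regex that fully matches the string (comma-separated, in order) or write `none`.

ii

i → no match
ii → match
iii → no match
iv → no match
v → no match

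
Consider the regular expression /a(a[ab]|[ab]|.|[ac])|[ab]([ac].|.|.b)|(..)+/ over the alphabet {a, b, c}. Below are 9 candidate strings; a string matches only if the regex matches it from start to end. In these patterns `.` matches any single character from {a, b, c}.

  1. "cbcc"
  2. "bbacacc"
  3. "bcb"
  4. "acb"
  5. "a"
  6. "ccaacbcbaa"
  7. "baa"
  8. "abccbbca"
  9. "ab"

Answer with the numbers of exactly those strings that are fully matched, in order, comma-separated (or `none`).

1 → match
2 → no match
3 → match
4 → match
5 → no match
6 → match
7 → match
8 → match
9 → match

1, 3, 4, 6, 7, 8, 9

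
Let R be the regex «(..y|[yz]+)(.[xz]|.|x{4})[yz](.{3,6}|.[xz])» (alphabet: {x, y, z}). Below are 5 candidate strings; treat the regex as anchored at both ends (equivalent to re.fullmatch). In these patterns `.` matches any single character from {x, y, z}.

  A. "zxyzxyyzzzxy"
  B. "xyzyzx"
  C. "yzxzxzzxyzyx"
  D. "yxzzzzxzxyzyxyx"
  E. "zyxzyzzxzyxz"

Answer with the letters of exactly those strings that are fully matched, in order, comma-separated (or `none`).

A → match
B → no match
C → no match
D → no match
E → no match

A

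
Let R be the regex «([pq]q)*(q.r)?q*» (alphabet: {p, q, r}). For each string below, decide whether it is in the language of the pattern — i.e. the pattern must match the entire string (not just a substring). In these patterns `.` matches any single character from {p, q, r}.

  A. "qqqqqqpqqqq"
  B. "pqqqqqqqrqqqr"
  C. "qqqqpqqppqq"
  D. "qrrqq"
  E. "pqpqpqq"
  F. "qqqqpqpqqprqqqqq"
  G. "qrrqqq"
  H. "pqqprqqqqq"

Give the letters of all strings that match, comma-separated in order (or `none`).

A → match
B → no match
C → no match
D → match
E → match
F → match
G → match
H → match

A, D, E, F, G, H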